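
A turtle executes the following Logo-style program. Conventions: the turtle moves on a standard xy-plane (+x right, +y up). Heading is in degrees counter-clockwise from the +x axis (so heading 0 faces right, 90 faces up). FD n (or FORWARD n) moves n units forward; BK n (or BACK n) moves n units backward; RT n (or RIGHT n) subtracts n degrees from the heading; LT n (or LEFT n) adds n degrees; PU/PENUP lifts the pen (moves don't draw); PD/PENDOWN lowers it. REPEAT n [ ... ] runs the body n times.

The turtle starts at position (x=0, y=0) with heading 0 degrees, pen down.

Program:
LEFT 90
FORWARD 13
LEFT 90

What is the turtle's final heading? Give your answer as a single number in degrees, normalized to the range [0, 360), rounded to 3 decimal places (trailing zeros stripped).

Executing turtle program step by step:
Start: pos=(0,0), heading=0, pen down
LT 90: heading 0 -> 90
FD 13: (0,0) -> (0,13) [heading=90, draw]
LT 90: heading 90 -> 180
Final: pos=(0,13), heading=180, 1 segment(s) drawn

Answer: 180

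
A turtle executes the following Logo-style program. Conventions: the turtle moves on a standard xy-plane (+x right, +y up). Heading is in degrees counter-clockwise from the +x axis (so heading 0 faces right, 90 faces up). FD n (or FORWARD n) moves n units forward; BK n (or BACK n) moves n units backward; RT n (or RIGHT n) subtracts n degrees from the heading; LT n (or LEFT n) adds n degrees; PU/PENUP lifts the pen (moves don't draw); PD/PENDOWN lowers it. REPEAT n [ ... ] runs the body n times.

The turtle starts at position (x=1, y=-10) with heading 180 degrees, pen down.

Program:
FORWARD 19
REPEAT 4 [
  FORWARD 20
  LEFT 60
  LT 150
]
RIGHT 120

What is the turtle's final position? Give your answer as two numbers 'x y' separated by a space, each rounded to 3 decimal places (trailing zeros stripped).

Answer: -30.679 2.679

Derivation:
Executing turtle program step by step:
Start: pos=(1,-10), heading=180, pen down
FD 19: (1,-10) -> (-18,-10) [heading=180, draw]
REPEAT 4 [
  -- iteration 1/4 --
  FD 20: (-18,-10) -> (-38,-10) [heading=180, draw]
  LT 60: heading 180 -> 240
  LT 150: heading 240 -> 30
  -- iteration 2/4 --
  FD 20: (-38,-10) -> (-20.679,0) [heading=30, draw]
  LT 60: heading 30 -> 90
  LT 150: heading 90 -> 240
  -- iteration 3/4 --
  FD 20: (-20.679,0) -> (-30.679,-17.321) [heading=240, draw]
  LT 60: heading 240 -> 300
  LT 150: heading 300 -> 90
  -- iteration 4/4 --
  FD 20: (-30.679,-17.321) -> (-30.679,2.679) [heading=90, draw]
  LT 60: heading 90 -> 150
  LT 150: heading 150 -> 300
]
RT 120: heading 300 -> 180
Final: pos=(-30.679,2.679), heading=180, 5 segment(s) drawn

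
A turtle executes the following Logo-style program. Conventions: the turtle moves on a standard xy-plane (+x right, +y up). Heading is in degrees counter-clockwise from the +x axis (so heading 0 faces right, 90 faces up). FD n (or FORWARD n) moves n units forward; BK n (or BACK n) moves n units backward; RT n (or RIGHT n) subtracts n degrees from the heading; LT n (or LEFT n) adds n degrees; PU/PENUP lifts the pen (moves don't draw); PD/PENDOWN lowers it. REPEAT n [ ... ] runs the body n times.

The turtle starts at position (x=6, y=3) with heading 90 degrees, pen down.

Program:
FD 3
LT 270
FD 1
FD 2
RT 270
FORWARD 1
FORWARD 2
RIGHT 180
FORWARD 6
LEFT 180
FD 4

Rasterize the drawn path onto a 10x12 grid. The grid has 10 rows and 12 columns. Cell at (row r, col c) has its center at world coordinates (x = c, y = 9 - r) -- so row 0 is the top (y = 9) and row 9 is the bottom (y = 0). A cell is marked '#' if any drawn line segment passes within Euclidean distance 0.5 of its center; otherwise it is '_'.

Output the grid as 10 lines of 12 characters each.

Segment 0: (6,3) -> (6,6)
Segment 1: (6,6) -> (7,6)
Segment 2: (7,6) -> (9,6)
Segment 3: (9,6) -> (9,7)
Segment 4: (9,7) -> (9,9)
Segment 5: (9,9) -> (9,3)
Segment 6: (9,3) -> (9,7)

Answer: _________#__
_________#__
_________#__
______####__
______#__#__
______#__#__
______#__#__
____________
____________
____________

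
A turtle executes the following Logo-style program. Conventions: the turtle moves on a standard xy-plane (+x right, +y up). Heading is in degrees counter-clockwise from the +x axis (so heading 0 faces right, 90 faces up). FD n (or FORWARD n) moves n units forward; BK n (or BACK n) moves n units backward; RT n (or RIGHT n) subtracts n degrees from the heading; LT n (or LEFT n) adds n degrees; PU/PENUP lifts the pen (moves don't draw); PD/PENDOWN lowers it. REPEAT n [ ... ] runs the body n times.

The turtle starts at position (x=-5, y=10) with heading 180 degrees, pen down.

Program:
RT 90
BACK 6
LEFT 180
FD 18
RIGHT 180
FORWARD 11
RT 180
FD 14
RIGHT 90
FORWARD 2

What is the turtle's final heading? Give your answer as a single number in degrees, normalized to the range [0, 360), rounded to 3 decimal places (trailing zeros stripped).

Answer: 180

Derivation:
Executing turtle program step by step:
Start: pos=(-5,10), heading=180, pen down
RT 90: heading 180 -> 90
BK 6: (-5,10) -> (-5,4) [heading=90, draw]
LT 180: heading 90 -> 270
FD 18: (-5,4) -> (-5,-14) [heading=270, draw]
RT 180: heading 270 -> 90
FD 11: (-5,-14) -> (-5,-3) [heading=90, draw]
RT 180: heading 90 -> 270
FD 14: (-5,-3) -> (-5,-17) [heading=270, draw]
RT 90: heading 270 -> 180
FD 2: (-5,-17) -> (-7,-17) [heading=180, draw]
Final: pos=(-7,-17), heading=180, 5 segment(s) drawn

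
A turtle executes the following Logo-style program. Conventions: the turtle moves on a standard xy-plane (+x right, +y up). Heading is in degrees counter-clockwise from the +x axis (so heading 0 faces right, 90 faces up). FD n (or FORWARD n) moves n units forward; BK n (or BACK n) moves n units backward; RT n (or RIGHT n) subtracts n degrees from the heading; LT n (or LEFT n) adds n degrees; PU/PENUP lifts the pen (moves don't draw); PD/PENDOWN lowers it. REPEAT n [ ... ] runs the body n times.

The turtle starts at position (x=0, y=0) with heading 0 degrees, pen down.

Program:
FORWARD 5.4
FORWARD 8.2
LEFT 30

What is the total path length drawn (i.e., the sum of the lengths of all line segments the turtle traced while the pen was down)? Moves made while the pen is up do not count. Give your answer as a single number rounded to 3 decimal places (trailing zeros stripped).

Executing turtle program step by step:
Start: pos=(0,0), heading=0, pen down
FD 5.4: (0,0) -> (5.4,0) [heading=0, draw]
FD 8.2: (5.4,0) -> (13.6,0) [heading=0, draw]
LT 30: heading 0 -> 30
Final: pos=(13.6,0), heading=30, 2 segment(s) drawn

Segment lengths:
  seg 1: (0,0) -> (5.4,0), length = 5.4
  seg 2: (5.4,0) -> (13.6,0), length = 8.2
Total = 13.6

Answer: 13.6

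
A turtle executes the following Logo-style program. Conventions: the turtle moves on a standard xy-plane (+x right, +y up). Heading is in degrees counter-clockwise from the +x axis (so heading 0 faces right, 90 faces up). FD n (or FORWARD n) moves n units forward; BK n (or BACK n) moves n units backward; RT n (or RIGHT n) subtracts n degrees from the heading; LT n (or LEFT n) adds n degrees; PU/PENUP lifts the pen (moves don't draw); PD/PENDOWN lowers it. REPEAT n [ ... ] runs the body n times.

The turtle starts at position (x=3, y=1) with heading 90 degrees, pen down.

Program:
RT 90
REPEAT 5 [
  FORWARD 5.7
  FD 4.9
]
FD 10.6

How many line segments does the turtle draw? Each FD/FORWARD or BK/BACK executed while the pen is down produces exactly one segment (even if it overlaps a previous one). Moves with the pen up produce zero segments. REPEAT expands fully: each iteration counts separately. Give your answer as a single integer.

Executing turtle program step by step:
Start: pos=(3,1), heading=90, pen down
RT 90: heading 90 -> 0
REPEAT 5 [
  -- iteration 1/5 --
  FD 5.7: (3,1) -> (8.7,1) [heading=0, draw]
  FD 4.9: (8.7,1) -> (13.6,1) [heading=0, draw]
  -- iteration 2/5 --
  FD 5.7: (13.6,1) -> (19.3,1) [heading=0, draw]
  FD 4.9: (19.3,1) -> (24.2,1) [heading=0, draw]
  -- iteration 3/5 --
  FD 5.7: (24.2,1) -> (29.9,1) [heading=0, draw]
  FD 4.9: (29.9,1) -> (34.8,1) [heading=0, draw]
  -- iteration 4/5 --
  FD 5.7: (34.8,1) -> (40.5,1) [heading=0, draw]
  FD 4.9: (40.5,1) -> (45.4,1) [heading=0, draw]
  -- iteration 5/5 --
  FD 5.7: (45.4,1) -> (51.1,1) [heading=0, draw]
  FD 4.9: (51.1,1) -> (56,1) [heading=0, draw]
]
FD 10.6: (56,1) -> (66.6,1) [heading=0, draw]
Final: pos=(66.6,1), heading=0, 11 segment(s) drawn
Segments drawn: 11

Answer: 11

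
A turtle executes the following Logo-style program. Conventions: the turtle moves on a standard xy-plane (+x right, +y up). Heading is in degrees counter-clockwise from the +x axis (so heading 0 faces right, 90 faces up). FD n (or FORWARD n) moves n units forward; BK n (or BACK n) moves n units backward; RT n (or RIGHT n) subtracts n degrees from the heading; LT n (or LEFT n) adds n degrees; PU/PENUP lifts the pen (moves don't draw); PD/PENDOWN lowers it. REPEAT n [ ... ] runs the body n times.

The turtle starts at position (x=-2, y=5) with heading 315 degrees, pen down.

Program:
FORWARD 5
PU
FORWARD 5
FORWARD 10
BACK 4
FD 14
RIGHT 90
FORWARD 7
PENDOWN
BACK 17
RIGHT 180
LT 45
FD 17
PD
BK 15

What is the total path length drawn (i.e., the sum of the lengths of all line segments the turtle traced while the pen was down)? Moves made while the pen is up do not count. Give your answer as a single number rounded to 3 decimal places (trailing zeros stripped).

Answer: 54

Derivation:
Executing turtle program step by step:
Start: pos=(-2,5), heading=315, pen down
FD 5: (-2,5) -> (1.536,1.464) [heading=315, draw]
PU: pen up
FD 5: (1.536,1.464) -> (5.071,-2.071) [heading=315, move]
FD 10: (5.071,-2.071) -> (12.142,-9.142) [heading=315, move]
BK 4: (12.142,-9.142) -> (9.314,-6.314) [heading=315, move]
FD 14: (9.314,-6.314) -> (19.213,-16.213) [heading=315, move]
RT 90: heading 315 -> 225
FD 7: (19.213,-16.213) -> (14.263,-21.163) [heading=225, move]
PD: pen down
BK 17: (14.263,-21.163) -> (26.284,-9.142) [heading=225, draw]
RT 180: heading 225 -> 45
LT 45: heading 45 -> 90
FD 17: (26.284,-9.142) -> (26.284,7.858) [heading=90, draw]
PD: pen down
BK 15: (26.284,7.858) -> (26.284,-7.142) [heading=90, draw]
Final: pos=(26.284,-7.142), heading=90, 4 segment(s) drawn

Segment lengths:
  seg 1: (-2,5) -> (1.536,1.464), length = 5
  seg 2: (14.263,-21.163) -> (26.284,-9.142), length = 17
  seg 3: (26.284,-9.142) -> (26.284,7.858), length = 17
  seg 4: (26.284,7.858) -> (26.284,-7.142), length = 15
Total = 54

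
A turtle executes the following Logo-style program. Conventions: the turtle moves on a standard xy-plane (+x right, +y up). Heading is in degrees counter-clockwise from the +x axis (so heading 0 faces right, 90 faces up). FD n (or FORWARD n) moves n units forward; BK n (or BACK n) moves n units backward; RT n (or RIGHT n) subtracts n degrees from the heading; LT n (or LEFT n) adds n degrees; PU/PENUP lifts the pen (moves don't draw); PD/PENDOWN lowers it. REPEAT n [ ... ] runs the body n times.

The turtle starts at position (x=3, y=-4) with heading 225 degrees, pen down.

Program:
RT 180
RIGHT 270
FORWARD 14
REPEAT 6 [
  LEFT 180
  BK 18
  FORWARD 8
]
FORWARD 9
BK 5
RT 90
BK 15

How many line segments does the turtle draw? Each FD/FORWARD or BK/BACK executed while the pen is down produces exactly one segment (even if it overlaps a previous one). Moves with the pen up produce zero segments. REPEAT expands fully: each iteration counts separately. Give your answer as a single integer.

Executing turtle program step by step:
Start: pos=(3,-4), heading=225, pen down
RT 180: heading 225 -> 45
RT 270: heading 45 -> 135
FD 14: (3,-4) -> (-6.899,5.899) [heading=135, draw]
REPEAT 6 [
  -- iteration 1/6 --
  LT 180: heading 135 -> 315
  BK 18: (-6.899,5.899) -> (-19.627,18.627) [heading=315, draw]
  FD 8: (-19.627,18.627) -> (-13.971,12.971) [heading=315, draw]
  -- iteration 2/6 --
  LT 180: heading 315 -> 135
  BK 18: (-13.971,12.971) -> (-1.243,0.243) [heading=135, draw]
  FD 8: (-1.243,0.243) -> (-6.899,5.899) [heading=135, draw]
  -- iteration 3/6 --
  LT 180: heading 135 -> 315
  BK 18: (-6.899,5.899) -> (-19.627,18.627) [heading=315, draw]
  FD 8: (-19.627,18.627) -> (-13.971,12.971) [heading=315, draw]
  -- iteration 4/6 --
  LT 180: heading 315 -> 135
  BK 18: (-13.971,12.971) -> (-1.243,0.243) [heading=135, draw]
  FD 8: (-1.243,0.243) -> (-6.899,5.899) [heading=135, draw]
  -- iteration 5/6 --
  LT 180: heading 135 -> 315
  BK 18: (-6.899,5.899) -> (-19.627,18.627) [heading=315, draw]
  FD 8: (-19.627,18.627) -> (-13.971,12.971) [heading=315, draw]
  -- iteration 6/6 --
  LT 180: heading 315 -> 135
  BK 18: (-13.971,12.971) -> (-1.243,0.243) [heading=135, draw]
  FD 8: (-1.243,0.243) -> (-6.899,5.899) [heading=135, draw]
]
FD 9: (-6.899,5.899) -> (-13.263,12.263) [heading=135, draw]
BK 5: (-13.263,12.263) -> (-9.728,8.728) [heading=135, draw]
RT 90: heading 135 -> 45
BK 15: (-9.728,8.728) -> (-20.335,-1.879) [heading=45, draw]
Final: pos=(-20.335,-1.879), heading=45, 16 segment(s) drawn
Segments drawn: 16

Answer: 16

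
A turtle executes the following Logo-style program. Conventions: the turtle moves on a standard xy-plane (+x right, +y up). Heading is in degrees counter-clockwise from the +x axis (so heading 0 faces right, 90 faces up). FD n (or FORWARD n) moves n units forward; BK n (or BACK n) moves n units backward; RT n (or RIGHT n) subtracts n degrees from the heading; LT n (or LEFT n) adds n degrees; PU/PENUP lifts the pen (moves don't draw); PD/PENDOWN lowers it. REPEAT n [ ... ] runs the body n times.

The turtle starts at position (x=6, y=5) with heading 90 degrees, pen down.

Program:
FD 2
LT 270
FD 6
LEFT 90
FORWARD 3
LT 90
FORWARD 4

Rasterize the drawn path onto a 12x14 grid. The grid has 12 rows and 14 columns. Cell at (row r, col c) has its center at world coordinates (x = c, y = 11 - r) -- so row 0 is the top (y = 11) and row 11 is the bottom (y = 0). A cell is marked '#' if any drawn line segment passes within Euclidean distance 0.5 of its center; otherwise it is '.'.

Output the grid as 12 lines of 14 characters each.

Answer: ..............
........#####.
............#.
............#.
......#######.
......#.......
......#.......
..............
..............
..............
..............
..............

Derivation:
Segment 0: (6,5) -> (6,7)
Segment 1: (6,7) -> (12,7)
Segment 2: (12,7) -> (12,10)
Segment 3: (12,10) -> (8,10)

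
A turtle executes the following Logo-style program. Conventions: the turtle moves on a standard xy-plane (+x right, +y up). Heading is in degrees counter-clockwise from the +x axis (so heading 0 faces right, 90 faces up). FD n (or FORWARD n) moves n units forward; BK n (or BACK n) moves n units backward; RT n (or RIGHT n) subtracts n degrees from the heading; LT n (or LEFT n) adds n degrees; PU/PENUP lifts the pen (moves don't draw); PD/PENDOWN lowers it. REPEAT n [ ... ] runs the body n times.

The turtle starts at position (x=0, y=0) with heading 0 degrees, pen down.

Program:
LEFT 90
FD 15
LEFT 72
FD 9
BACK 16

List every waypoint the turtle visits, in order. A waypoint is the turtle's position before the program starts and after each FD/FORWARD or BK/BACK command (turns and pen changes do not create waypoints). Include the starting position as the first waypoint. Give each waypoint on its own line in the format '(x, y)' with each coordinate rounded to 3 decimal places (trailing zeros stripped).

Answer: (0, 0)
(0, 15)
(-8.56, 17.781)
(6.657, 12.837)

Derivation:
Executing turtle program step by step:
Start: pos=(0,0), heading=0, pen down
LT 90: heading 0 -> 90
FD 15: (0,0) -> (0,15) [heading=90, draw]
LT 72: heading 90 -> 162
FD 9: (0,15) -> (-8.56,17.781) [heading=162, draw]
BK 16: (-8.56,17.781) -> (6.657,12.837) [heading=162, draw]
Final: pos=(6.657,12.837), heading=162, 3 segment(s) drawn
Waypoints (4 total):
(0, 0)
(0, 15)
(-8.56, 17.781)
(6.657, 12.837)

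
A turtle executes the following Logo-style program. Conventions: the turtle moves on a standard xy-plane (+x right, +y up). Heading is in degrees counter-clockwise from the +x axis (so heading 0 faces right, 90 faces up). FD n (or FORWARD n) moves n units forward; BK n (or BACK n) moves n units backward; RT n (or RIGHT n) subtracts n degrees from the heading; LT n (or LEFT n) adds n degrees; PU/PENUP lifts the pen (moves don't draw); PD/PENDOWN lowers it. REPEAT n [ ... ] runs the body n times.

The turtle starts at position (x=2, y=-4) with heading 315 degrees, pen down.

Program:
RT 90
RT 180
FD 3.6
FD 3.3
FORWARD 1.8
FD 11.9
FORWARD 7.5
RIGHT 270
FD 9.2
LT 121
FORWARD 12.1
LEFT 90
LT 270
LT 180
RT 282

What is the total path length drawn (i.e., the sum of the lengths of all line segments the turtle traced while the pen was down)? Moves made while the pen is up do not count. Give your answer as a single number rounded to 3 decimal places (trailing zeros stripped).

Executing turtle program step by step:
Start: pos=(2,-4), heading=315, pen down
RT 90: heading 315 -> 225
RT 180: heading 225 -> 45
FD 3.6: (2,-4) -> (4.546,-1.454) [heading=45, draw]
FD 3.3: (4.546,-1.454) -> (6.879,0.879) [heading=45, draw]
FD 1.8: (6.879,0.879) -> (8.152,2.152) [heading=45, draw]
FD 11.9: (8.152,2.152) -> (16.566,10.566) [heading=45, draw]
FD 7.5: (16.566,10.566) -> (21.87,15.87) [heading=45, draw]
RT 270: heading 45 -> 135
FD 9.2: (21.87,15.87) -> (15.364,22.375) [heading=135, draw]
LT 121: heading 135 -> 256
FD 12.1: (15.364,22.375) -> (12.437,10.635) [heading=256, draw]
LT 90: heading 256 -> 346
LT 270: heading 346 -> 256
LT 180: heading 256 -> 76
RT 282: heading 76 -> 154
Final: pos=(12.437,10.635), heading=154, 7 segment(s) drawn

Segment lengths:
  seg 1: (2,-4) -> (4.546,-1.454), length = 3.6
  seg 2: (4.546,-1.454) -> (6.879,0.879), length = 3.3
  seg 3: (6.879,0.879) -> (8.152,2.152), length = 1.8
  seg 4: (8.152,2.152) -> (16.566,10.566), length = 11.9
  seg 5: (16.566,10.566) -> (21.87,15.87), length = 7.5
  seg 6: (21.87,15.87) -> (15.364,22.375), length = 9.2
  seg 7: (15.364,22.375) -> (12.437,10.635), length = 12.1
Total = 49.4

Answer: 49.4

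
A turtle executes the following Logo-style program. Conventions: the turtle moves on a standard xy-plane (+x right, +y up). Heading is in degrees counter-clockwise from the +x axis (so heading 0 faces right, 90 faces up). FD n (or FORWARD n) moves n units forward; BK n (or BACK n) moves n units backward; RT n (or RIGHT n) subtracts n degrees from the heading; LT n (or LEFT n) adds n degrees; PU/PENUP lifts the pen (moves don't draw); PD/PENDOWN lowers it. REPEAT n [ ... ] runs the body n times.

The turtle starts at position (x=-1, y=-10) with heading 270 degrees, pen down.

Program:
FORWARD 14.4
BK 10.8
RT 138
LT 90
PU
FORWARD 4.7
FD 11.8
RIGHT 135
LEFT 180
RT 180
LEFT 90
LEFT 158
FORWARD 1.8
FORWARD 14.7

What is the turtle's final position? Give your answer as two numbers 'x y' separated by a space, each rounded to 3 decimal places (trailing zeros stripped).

Executing turtle program step by step:
Start: pos=(-1,-10), heading=270, pen down
FD 14.4: (-1,-10) -> (-1,-24.4) [heading=270, draw]
BK 10.8: (-1,-24.4) -> (-1,-13.6) [heading=270, draw]
RT 138: heading 270 -> 132
LT 90: heading 132 -> 222
PU: pen up
FD 4.7: (-1,-13.6) -> (-4.493,-16.745) [heading=222, move]
FD 11.8: (-4.493,-16.745) -> (-13.262,-24.641) [heading=222, move]
RT 135: heading 222 -> 87
LT 180: heading 87 -> 267
RT 180: heading 267 -> 87
LT 90: heading 87 -> 177
LT 158: heading 177 -> 335
FD 1.8: (-13.262,-24.641) -> (-11.631,-25.401) [heading=335, move]
FD 14.7: (-11.631,-25.401) -> (1.692,-31.614) [heading=335, move]
Final: pos=(1.692,-31.614), heading=335, 2 segment(s) drawn

Answer: 1.692 -31.614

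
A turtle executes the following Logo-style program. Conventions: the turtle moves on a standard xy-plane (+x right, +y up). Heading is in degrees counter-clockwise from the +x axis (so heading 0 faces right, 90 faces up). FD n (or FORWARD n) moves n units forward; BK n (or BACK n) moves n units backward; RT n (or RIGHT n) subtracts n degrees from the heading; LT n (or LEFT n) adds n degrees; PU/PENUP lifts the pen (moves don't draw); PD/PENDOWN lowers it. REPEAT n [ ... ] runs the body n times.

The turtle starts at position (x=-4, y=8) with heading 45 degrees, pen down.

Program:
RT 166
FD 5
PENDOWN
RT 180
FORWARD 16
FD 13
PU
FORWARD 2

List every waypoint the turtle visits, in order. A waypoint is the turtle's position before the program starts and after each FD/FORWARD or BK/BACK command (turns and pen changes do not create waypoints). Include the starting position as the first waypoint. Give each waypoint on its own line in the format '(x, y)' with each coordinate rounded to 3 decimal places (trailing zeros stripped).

Executing turtle program step by step:
Start: pos=(-4,8), heading=45, pen down
RT 166: heading 45 -> 239
FD 5: (-4,8) -> (-6.575,3.714) [heading=239, draw]
PD: pen down
RT 180: heading 239 -> 59
FD 16: (-6.575,3.714) -> (1.665,17.429) [heading=59, draw]
FD 13: (1.665,17.429) -> (8.361,28.572) [heading=59, draw]
PU: pen up
FD 2: (8.361,28.572) -> (9.391,30.286) [heading=59, move]
Final: pos=(9.391,30.286), heading=59, 3 segment(s) drawn
Waypoints (5 total):
(-4, 8)
(-6.575, 3.714)
(1.665, 17.429)
(8.361, 28.572)
(9.391, 30.286)

Answer: (-4, 8)
(-6.575, 3.714)
(1.665, 17.429)
(8.361, 28.572)
(9.391, 30.286)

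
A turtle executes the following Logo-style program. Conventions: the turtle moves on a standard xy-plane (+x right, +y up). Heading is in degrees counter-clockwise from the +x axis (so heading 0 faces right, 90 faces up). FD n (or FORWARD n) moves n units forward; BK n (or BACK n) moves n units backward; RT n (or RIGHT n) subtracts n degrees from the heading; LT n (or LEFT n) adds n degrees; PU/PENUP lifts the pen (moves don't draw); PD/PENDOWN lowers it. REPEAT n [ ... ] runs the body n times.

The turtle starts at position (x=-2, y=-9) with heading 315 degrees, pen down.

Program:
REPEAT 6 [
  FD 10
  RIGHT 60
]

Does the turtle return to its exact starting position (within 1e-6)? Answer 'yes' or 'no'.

Answer: yes

Derivation:
Executing turtle program step by step:
Start: pos=(-2,-9), heading=315, pen down
REPEAT 6 [
  -- iteration 1/6 --
  FD 10: (-2,-9) -> (5.071,-16.071) [heading=315, draw]
  RT 60: heading 315 -> 255
  -- iteration 2/6 --
  FD 10: (5.071,-16.071) -> (2.483,-25.73) [heading=255, draw]
  RT 60: heading 255 -> 195
  -- iteration 3/6 --
  FD 10: (2.483,-25.73) -> (-7.176,-28.319) [heading=195, draw]
  RT 60: heading 195 -> 135
  -- iteration 4/6 --
  FD 10: (-7.176,-28.319) -> (-14.247,-21.247) [heading=135, draw]
  RT 60: heading 135 -> 75
  -- iteration 5/6 --
  FD 10: (-14.247,-21.247) -> (-11.659,-11.588) [heading=75, draw]
  RT 60: heading 75 -> 15
  -- iteration 6/6 --
  FD 10: (-11.659,-11.588) -> (-2,-9) [heading=15, draw]
  RT 60: heading 15 -> 315
]
Final: pos=(-2,-9), heading=315, 6 segment(s) drawn

Start position: (-2, -9)
Final position: (-2, -9)
Distance = 0; < 1e-6 -> CLOSED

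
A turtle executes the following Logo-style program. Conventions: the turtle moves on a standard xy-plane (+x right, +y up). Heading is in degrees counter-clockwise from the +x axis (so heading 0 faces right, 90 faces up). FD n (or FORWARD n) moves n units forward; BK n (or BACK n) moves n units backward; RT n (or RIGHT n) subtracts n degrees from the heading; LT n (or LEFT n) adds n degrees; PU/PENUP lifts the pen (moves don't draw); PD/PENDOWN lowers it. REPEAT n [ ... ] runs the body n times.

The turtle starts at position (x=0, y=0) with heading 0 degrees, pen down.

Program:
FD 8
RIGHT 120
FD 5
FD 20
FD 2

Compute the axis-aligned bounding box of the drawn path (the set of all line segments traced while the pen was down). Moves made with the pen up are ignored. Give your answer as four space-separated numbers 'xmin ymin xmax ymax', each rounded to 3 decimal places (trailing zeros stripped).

Answer: -5.5 -23.383 8 0

Derivation:
Executing turtle program step by step:
Start: pos=(0,0), heading=0, pen down
FD 8: (0,0) -> (8,0) [heading=0, draw]
RT 120: heading 0 -> 240
FD 5: (8,0) -> (5.5,-4.33) [heading=240, draw]
FD 20: (5.5,-4.33) -> (-4.5,-21.651) [heading=240, draw]
FD 2: (-4.5,-21.651) -> (-5.5,-23.383) [heading=240, draw]
Final: pos=(-5.5,-23.383), heading=240, 4 segment(s) drawn

Segment endpoints: x in {-5.5, -4.5, 0, 5.5, 8}, y in {-23.383, -21.651, -4.33, 0}
xmin=-5.5, ymin=-23.383, xmax=8, ymax=0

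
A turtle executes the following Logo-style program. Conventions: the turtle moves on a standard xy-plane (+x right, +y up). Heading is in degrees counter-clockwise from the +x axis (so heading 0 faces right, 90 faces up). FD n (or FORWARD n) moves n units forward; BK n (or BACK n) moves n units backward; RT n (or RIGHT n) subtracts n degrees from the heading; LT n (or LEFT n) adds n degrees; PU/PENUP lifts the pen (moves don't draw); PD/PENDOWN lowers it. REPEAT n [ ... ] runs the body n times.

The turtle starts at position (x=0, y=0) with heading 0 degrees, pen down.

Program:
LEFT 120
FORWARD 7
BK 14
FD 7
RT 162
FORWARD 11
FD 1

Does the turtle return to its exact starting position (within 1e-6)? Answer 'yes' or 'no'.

Executing turtle program step by step:
Start: pos=(0,0), heading=0, pen down
LT 120: heading 0 -> 120
FD 7: (0,0) -> (-3.5,6.062) [heading=120, draw]
BK 14: (-3.5,6.062) -> (3.5,-6.062) [heading=120, draw]
FD 7: (3.5,-6.062) -> (0,0) [heading=120, draw]
RT 162: heading 120 -> 318
FD 11: (0,0) -> (8.175,-7.36) [heading=318, draw]
FD 1: (8.175,-7.36) -> (8.918,-8.03) [heading=318, draw]
Final: pos=(8.918,-8.03), heading=318, 5 segment(s) drawn

Start position: (0, 0)
Final position: (8.918, -8.03)
Distance = 12; >= 1e-6 -> NOT closed

Answer: no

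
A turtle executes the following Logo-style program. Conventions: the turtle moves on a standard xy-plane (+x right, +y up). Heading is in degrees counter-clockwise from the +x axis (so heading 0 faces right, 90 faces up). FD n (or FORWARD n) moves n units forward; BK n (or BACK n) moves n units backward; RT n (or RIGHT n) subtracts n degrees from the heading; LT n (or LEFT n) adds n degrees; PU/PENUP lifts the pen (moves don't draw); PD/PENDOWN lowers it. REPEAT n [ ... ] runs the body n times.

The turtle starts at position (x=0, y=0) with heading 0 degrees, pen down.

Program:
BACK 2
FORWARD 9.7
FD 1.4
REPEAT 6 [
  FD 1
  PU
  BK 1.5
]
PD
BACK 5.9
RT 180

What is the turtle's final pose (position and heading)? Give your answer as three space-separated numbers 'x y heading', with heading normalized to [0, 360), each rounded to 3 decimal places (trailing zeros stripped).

Executing turtle program step by step:
Start: pos=(0,0), heading=0, pen down
BK 2: (0,0) -> (-2,0) [heading=0, draw]
FD 9.7: (-2,0) -> (7.7,0) [heading=0, draw]
FD 1.4: (7.7,0) -> (9.1,0) [heading=0, draw]
REPEAT 6 [
  -- iteration 1/6 --
  FD 1: (9.1,0) -> (10.1,0) [heading=0, draw]
  PU: pen up
  BK 1.5: (10.1,0) -> (8.6,0) [heading=0, move]
  -- iteration 2/6 --
  FD 1: (8.6,0) -> (9.6,0) [heading=0, move]
  PU: pen up
  BK 1.5: (9.6,0) -> (8.1,0) [heading=0, move]
  -- iteration 3/6 --
  FD 1: (8.1,0) -> (9.1,0) [heading=0, move]
  PU: pen up
  BK 1.5: (9.1,0) -> (7.6,0) [heading=0, move]
  -- iteration 4/6 --
  FD 1: (7.6,0) -> (8.6,0) [heading=0, move]
  PU: pen up
  BK 1.5: (8.6,0) -> (7.1,0) [heading=0, move]
  -- iteration 5/6 --
  FD 1: (7.1,0) -> (8.1,0) [heading=0, move]
  PU: pen up
  BK 1.5: (8.1,0) -> (6.6,0) [heading=0, move]
  -- iteration 6/6 --
  FD 1: (6.6,0) -> (7.6,0) [heading=0, move]
  PU: pen up
  BK 1.5: (7.6,0) -> (6.1,0) [heading=0, move]
]
PD: pen down
BK 5.9: (6.1,0) -> (0.2,0) [heading=0, draw]
RT 180: heading 0 -> 180
Final: pos=(0.2,0), heading=180, 5 segment(s) drawn

Answer: 0.2 0 180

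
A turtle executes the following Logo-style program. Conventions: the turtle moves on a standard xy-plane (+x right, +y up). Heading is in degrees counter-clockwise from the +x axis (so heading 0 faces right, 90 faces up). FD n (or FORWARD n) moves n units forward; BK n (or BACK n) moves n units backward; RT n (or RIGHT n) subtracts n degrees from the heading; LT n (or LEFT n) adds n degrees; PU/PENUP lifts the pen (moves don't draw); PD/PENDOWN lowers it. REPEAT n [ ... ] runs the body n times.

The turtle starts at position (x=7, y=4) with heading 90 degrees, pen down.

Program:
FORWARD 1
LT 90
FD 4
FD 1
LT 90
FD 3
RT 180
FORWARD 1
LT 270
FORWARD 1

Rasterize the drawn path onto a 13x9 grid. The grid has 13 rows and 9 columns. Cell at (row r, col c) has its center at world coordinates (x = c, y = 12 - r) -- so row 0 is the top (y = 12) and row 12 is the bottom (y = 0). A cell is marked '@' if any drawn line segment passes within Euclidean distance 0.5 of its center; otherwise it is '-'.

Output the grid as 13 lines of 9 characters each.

Answer: ---------
---------
---------
---------
---------
---------
---------
--@@@@@@-
--@----@-
--@@-----
--@------
---------
---------

Derivation:
Segment 0: (7,4) -> (7,5)
Segment 1: (7,5) -> (3,5)
Segment 2: (3,5) -> (2,5)
Segment 3: (2,5) -> (2,2)
Segment 4: (2,2) -> (2,3)
Segment 5: (2,3) -> (3,3)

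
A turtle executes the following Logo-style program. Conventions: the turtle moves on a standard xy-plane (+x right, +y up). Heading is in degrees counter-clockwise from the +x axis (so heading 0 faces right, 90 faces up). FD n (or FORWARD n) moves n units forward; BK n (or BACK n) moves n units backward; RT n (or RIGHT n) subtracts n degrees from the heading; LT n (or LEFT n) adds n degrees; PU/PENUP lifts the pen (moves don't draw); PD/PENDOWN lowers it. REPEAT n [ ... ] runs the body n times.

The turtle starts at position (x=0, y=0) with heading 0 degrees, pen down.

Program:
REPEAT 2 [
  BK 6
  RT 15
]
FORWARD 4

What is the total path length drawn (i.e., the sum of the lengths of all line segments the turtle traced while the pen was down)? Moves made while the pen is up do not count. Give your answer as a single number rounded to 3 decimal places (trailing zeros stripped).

Executing turtle program step by step:
Start: pos=(0,0), heading=0, pen down
REPEAT 2 [
  -- iteration 1/2 --
  BK 6: (0,0) -> (-6,0) [heading=0, draw]
  RT 15: heading 0 -> 345
  -- iteration 2/2 --
  BK 6: (-6,0) -> (-11.796,1.553) [heading=345, draw]
  RT 15: heading 345 -> 330
]
FD 4: (-11.796,1.553) -> (-8.331,-0.447) [heading=330, draw]
Final: pos=(-8.331,-0.447), heading=330, 3 segment(s) drawn

Segment lengths:
  seg 1: (0,0) -> (-6,0), length = 6
  seg 2: (-6,0) -> (-11.796,1.553), length = 6
  seg 3: (-11.796,1.553) -> (-8.331,-0.447), length = 4
Total = 16

Answer: 16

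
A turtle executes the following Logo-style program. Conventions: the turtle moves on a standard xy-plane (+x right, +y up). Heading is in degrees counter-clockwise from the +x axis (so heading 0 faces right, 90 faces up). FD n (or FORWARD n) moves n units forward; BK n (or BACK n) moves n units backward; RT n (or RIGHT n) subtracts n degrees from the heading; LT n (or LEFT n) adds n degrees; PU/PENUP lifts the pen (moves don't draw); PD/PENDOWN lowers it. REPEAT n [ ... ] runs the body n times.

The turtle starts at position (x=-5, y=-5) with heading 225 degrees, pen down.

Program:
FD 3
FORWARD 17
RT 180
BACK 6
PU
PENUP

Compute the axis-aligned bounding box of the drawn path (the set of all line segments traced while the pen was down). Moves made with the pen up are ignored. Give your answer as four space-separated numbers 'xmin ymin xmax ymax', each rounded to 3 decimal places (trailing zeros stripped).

Executing turtle program step by step:
Start: pos=(-5,-5), heading=225, pen down
FD 3: (-5,-5) -> (-7.121,-7.121) [heading=225, draw]
FD 17: (-7.121,-7.121) -> (-19.142,-19.142) [heading=225, draw]
RT 180: heading 225 -> 45
BK 6: (-19.142,-19.142) -> (-23.385,-23.385) [heading=45, draw]
PU: pen up
PU: pen up
Final: pos=(-23.385,-23.385), heading=45, 3 segment(s) drawn

Segment endpoints: x in {-23.385, -19.142, -7.121, -5}, y in {-23.385, -19.142, -7.121, -5}
xmin=-23.385, ymin=-23.385, xmax=-5, ymax=-5

Answer: -23.385 -23.385 -5 -5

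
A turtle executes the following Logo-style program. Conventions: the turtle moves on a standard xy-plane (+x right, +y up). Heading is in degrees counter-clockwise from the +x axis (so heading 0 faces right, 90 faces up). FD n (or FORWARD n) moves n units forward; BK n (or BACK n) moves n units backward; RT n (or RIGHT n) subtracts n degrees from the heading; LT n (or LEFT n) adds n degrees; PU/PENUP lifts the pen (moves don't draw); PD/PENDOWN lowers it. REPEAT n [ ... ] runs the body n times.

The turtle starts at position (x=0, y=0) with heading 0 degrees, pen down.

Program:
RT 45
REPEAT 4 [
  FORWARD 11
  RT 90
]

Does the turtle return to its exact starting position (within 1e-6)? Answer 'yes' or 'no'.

Executing turtle program step by step:
Start: pos=(0,0), heading=0, pen down
RT 45: heading 0 -> 315
REPEAT 4 [
  -- iteration 1/4 --
  FD 11: (0,0) -> (7.778,-7.778) [heading=315, draw]
  RT 90: heading 315 -> 225
  -- iteration 2/4 --
  FD 11: (7.778,-7.778) -> (0,-15.556) [heading=225, draw]
  RT 90: heading 225 -> 135
  -- iteration 3/4 --
  FD 11: (0,-15.556) -> (-7.778,-7.778) [heading=135, draw]
  RT 90: heading 135 -> 45
  -- iteration 4/4 --
  FD 11: (-7.778,-7.778) -> (0,0) [heading=45, draw]
  RT 90: heading 45 -> 315
]
Final: pos=(0,0), heading=315, 4 segment(s) drawn

Start position: (0, 0)
Final position: (0, 0)
Distance = 0; < 1e-6 -> CLOSED

Answer: yes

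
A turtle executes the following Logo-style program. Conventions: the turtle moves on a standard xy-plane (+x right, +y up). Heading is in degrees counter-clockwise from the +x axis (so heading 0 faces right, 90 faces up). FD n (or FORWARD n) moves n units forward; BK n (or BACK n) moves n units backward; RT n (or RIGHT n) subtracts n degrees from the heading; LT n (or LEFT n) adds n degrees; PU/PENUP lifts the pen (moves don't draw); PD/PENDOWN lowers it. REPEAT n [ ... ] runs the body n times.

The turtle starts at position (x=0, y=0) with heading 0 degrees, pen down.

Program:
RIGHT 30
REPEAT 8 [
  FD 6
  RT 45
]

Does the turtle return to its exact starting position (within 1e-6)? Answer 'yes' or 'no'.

Executing turtle program step by step:
Start: pos=(0,0), heading=0, pen down
RT 30: heading 0 -> 330
REPEAT 8 [
  -- iteration 1/8 --
  FD 6: (0,0) -> (5.196,-3) [heading=330, draw]
  RT 45: heading 330 -> 285
  -- iteration 2/8 --
  FD 6: (5.196,-3) -> (6.749,-8.796) [heading=285, draw]
  RT 45: heading 285 -> 240
  -- iteration 3/8 --
  FD 6: (6.749,-8.796) -> (3.749,-13.992) [heading=240, draw]
  RT 45: heading 240 -> 195
  -- iteration 4/8 --
  FD 6: (3.749,-13.992) -> (-2.046,-15.545) [heading=195, draw]
  RT 45: heading 195 -> 150
  -- iteration 5/8 --
  FD 6: (-2.046,-15.545) -> (-7.243,-12.545) [heading=150, draw]
  RT 45: heading 150 -> 105
  -- iteration 6/8 --
  FD 6: (-7.243,-12.545) -> (-8.796,-6.749) [heading=105, draw]
  RT 45: heading 105 -> 60
  -- iteration 7/8 --
  FD 6: (-8.796,-6.749) -> (-5.796,-1.553) [heading=60, draw]
  RT 45: heading 60 -> 15
  -- iteration 8/8 --
  FD 6: (-5.796,-1.553) -> (0,0) [heading=15, draw]
  RT 45: heading 15 -> 330
]
Final: pos=(0,0), heading=330, 8 segment(s) drawn

Start position: (0, 0)
Final position: (0, 0)
Distance = 0; < 1e-6 -> CLOSED

Answer: yes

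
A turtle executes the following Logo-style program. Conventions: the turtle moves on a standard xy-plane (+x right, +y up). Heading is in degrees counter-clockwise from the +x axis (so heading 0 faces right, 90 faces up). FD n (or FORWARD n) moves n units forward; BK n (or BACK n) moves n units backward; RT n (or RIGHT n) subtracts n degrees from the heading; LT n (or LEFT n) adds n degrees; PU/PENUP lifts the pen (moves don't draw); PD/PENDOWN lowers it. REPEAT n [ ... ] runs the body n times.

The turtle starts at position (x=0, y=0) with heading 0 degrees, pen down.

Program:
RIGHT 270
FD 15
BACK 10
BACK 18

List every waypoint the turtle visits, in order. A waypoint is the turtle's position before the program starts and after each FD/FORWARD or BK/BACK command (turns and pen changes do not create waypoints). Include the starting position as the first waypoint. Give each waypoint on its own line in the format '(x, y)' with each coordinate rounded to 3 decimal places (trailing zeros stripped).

Executing turtle program step by step:
Start: pos=(0,0), heading=0, pen down
RT 270: heading 0 -> 90
FD 15: (0,0) -> (0,15) [heading=90, draw]
BK 10: (0,15) -> (0,5) [heading=90, draw]
BK 18: (0,5) -> (0,-13) [heading=90, draw]
Final: pos=(0,-13), heading=90, 3 segment(s) drawn
Waypoints (4 total):
(0, 0)
(0, 15)
(0, 5)
(0, -13)

Answer: (0, 0)
(0, 15)
(0, 5)
(0, -13)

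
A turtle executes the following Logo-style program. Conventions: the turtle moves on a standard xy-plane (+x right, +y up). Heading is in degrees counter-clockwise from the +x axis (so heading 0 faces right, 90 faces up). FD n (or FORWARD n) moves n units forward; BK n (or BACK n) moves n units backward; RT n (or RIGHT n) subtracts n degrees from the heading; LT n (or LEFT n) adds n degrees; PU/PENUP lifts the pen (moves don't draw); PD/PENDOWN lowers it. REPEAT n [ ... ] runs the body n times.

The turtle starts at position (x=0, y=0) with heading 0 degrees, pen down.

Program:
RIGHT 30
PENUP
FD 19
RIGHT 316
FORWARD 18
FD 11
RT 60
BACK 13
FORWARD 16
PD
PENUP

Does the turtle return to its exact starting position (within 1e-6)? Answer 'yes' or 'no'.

Executing turtle program step by step:
Start: pos=(0,0), heading=0, pen down
RT 30: heading 0 -> 330
PU: pen up
FD 19: (0,0) -> (16.454,-9.5) [heading=330, move]
RT 316: heading 330 -> 14
FD 18: (16.454,-9.5) -> (33.92,-5.145) [heading=14, move]
FD 11: (33.92,-5.145) -> (44.593,-2.484) [heading=14, move]
RT 60: heading 14 -> 314
BK 13: (44.593,-2.484) -> (35.562,6.867) [heading=314, move]
FD 16: (35.562,6.867) -> (46.677,-4.642) [heading=314, move]
PD: pen down
PU: pen up
Final: pos=(46.677,-4.642), heading=314, 0 segment(s) drawn

Start position: (0, 0)
Final position: (46.677, -4.642)
Distance = 46.907; >= 1e-6 -> NOT closed

Answer: no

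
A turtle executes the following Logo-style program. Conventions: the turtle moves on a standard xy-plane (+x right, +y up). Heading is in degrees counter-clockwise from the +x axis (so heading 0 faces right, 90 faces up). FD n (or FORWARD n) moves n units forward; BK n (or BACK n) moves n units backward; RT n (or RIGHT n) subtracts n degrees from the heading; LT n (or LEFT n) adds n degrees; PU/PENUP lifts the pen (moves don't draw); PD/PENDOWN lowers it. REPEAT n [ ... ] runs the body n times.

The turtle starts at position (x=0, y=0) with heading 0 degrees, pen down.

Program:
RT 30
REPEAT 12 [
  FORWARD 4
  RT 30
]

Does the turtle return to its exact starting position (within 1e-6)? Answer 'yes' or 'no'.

Answer: yes

Derivation:
Executing turtle program step by step:
Start: pos=(0,0), heading=0, pen down
RT 30: heading 0 -> 330
REPEAT 12 [
  -- iteration 1/12 --
  FD 4: (0,0) -> (3.464,-2) [heading=330, draw]
  RT 30: heading 330 -> 300
  -- iteration 2/12 --
  FD 4: (3.464,-2) -> (5.464,-5.464) [heading=300, draw]
  RT 30: heading 300 -> 270
  -- iteration 3/12 --
  FD 4: (5.464,-5.464) -> (5.464,-9.464) [heading=270, draw]
  RT 30: heading 270 -> 240
  -- iteration 4/12 --
  FD 4: (5.464,-9.464) -> (3.464,-12.928) [heading=240, draw]
  RT 30: heading 240 -> 210
  -- iteration 5/12 --
  FD 4: (3.464,-12.928) -> (0,-14.928) [heading=210, draw]
  RT 30: heading 210 -> 180
  -- iteration 6/12 --
  FD 4: (0,-14.928) -> (-4,-14.928) [heading=180, draw]
  RT 30: heading 180 -> 150
  -- iteration 7/12 --
  FD 4: (-4,-14.928) -> (-7.464,-12.928) [heading=150, draw]
  RT 30: heading 150 -> 120
  -- iteration 8/12 --
  FD 4: (-7.464,-12.928) -> (-9.464,-9.464) [heading=120, draw]
  RT 30: heading 120 -> 90
  -- iteration 9/12 --
  FD 4: (-9.464,-9.464) -> (-9.464,-5.464) [heading=90, draw]
  RT 30: heading 90 -> 60
  -- iteration 10/12 --
  FD 4: (-9.464,-5.464) -> (-7.464,-2) [heading=60, draw]
  RT 30: heading 60 -> 30
  -- iteration 11/12 --
  FD 4: (-7.464,-2) -> (-4,0) [heading=30, draw]
  RT 30: heading 30 -> 0
  -- iteration 12/12 --
  FD 4: (-4,0) -> (0,0) [heading=0, draw]
  RT 30: heading 0 -> 330
]
Final: pos=(0,0), heading=330, 12 segment(s) drawn

Start position: (0, 0)
Final position: (0, 0)
Distance = 0; < 1e-6 -> CLOSED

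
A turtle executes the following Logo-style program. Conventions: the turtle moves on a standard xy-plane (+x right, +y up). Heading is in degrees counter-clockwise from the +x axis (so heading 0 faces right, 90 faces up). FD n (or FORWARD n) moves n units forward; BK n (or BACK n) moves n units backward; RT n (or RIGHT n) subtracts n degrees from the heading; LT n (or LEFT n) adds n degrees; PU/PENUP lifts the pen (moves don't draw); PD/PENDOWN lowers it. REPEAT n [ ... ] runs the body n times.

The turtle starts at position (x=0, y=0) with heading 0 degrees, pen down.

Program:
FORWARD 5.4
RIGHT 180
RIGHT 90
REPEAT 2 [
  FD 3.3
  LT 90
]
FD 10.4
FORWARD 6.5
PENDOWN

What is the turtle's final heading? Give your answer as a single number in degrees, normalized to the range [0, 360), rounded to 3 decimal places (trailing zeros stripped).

Answer: 270

Derivation:
Executing turtle program step by step:
Start: pos=(0,0), heading=0, pen down
FD 5.4: (0,0) -> (5.4,0) [heading=0, draw]
RT 180: heading 0 -> 180
RT 90: heading 180 -> 90
REPEAT 2 [
  -- iteration 1/2 --
  FD 3.3: (5.4,0) -> (5.4,3.3) [heading=90, draw]
  LT 90: heading 90 -> 180
  -- iteration 2/2 --
  FD 3.3: (5.4,3.3) -> (2.1,3.3) [heading=180, draw]
  LT 90: heading 180 -> 270
]
FD 10.4: (2.1,3.3) -> (2.1,-7.1) [heading=270, draw]
FD 6.5: (2.1,-7.1) -> (2.1,-13.6) [heading=270, draw]
PD: pen down
Final: pos=(2.1,-13.6), heading=270, 5 segment(s) drawn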